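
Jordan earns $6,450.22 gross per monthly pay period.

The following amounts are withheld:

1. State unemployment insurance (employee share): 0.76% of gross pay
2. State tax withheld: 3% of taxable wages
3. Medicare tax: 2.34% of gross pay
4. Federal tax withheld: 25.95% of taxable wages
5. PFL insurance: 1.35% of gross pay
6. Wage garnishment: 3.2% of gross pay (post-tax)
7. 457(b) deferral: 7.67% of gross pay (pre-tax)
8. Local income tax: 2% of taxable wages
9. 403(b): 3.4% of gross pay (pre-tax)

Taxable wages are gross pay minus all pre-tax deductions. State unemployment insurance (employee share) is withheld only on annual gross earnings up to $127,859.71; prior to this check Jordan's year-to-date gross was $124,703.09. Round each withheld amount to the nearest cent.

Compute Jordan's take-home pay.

$3,492.41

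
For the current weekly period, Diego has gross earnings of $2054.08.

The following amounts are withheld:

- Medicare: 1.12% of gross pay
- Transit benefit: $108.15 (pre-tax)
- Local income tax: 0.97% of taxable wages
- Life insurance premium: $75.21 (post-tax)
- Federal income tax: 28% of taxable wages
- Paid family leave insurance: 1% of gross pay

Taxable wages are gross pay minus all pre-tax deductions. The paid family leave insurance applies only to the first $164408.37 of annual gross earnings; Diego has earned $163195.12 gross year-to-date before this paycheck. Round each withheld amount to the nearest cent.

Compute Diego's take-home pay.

$1271.84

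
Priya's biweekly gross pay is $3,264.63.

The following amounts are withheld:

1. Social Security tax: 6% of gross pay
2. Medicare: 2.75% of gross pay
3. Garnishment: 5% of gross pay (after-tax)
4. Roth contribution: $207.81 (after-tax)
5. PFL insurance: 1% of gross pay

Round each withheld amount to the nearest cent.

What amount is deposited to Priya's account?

Medicare: $3,264.63 × 0.0275 = $89.78
PFL insurance: $3,264.63 × 0.01 = $32.65
Social Security tax: $3,264.63 × 0.06 = $195.88
Roth contribution: $207.81
Garnishment: $3,264.63 × 0.05 = $163.23
Total deductions = $89.78 + $32.65 + $195.88 + $207.81 + $163.23 = $689.35
Net pay = $3,264.63 − $689.35 = $2,575.28

$2,575.28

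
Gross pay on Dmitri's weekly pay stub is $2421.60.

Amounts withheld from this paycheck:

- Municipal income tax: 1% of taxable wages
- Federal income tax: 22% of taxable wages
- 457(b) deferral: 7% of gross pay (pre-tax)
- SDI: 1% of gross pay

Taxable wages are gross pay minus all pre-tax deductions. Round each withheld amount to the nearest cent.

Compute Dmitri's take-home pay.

$1709.89

457(b) deferral: $2421.60 × 0.07 = $169.51
Taxable wages = $2421.60 − $169.51 = $2252.09
Federal income tax: $2252.09 × 0.22 = $495.46
Municipal income tax: $2252.09 × 0.01 = $22.52
SDI: $2421.60 × 0.01 = $24.22
Total deductions = $169.51 + $495.46 + $22.52 + $24.22 = $711.71
Net pay = $2421.60 − $711.71 = $1709.89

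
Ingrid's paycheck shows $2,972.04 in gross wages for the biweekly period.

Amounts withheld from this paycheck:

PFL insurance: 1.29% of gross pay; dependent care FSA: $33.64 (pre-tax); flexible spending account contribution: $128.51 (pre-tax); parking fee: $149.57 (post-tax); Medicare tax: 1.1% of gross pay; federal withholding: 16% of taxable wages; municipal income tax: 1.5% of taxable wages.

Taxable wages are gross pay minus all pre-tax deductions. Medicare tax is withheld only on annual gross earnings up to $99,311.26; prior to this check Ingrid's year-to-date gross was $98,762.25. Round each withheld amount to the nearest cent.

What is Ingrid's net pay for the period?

Dependent care FSA: $33.64
Flexible spending account contribution: $128.51
Pre-tax total = $33.64 + $128.51 = $162.15
Taxable wages = $2,972.04 − $162.15 = $2,809.89
Municipal income tax: $2,809.89 × 0.015 = $42.15
Federal withholding: $2,809.89 × 0.16 = $449.58
Medicare tax: only $99,311.26 − $98,762.25 = $549.01 of this check is subject → $549.01 × 0.011 = $6.04
PFL insurance: $2,972.04 × 0.0129 = $38.34
Parking fee: $149.57
Total deductions = $33.64 + $128.51 + $42.15 + $449.58 + $6.04 + $38.34 + $149.57 = $847.83
Net pay = $2,972.04 − $847.83 = $2,124.21

$2,124.21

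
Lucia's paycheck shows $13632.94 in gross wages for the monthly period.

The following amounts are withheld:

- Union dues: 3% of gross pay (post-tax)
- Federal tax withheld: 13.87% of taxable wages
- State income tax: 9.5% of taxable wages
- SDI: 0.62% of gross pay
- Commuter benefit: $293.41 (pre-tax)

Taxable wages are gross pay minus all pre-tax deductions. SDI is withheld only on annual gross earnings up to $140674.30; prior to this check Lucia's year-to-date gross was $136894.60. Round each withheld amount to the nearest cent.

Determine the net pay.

$9789.66

Commuter benefit: $293.41
Taxable wages = $13632.94 − $293.41 = $13339.53
State income tax: $13339.53 × 0.095 = $1267.26
Federal tax withheld: $13339.53 × 0.1387 = $1850.19
SDI: only $140674.30 − $136894.60 = $3779.70 of this check is subject → $3779.70 × 0.0062 = $23.43
Union dues: $13632.94 × 0.03 = $408.99
Total deductions = $293.41 + $1267.26 + $1850.19 + $23.43 + $408.99 = $3843.28
Net pay = $13632.94 − $3843.28 = $9789.66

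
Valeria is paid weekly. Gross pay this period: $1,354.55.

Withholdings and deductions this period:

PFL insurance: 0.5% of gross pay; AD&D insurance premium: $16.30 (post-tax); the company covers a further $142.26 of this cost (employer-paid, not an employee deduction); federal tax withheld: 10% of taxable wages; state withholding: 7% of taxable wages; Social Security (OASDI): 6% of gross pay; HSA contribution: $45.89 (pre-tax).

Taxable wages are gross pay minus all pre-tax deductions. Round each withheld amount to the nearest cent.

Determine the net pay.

$981.84

HSA contribution: $45.89
Taxable wages = $1,354.55 − $45.89 = $1,308.66
Federal tax withheld: $1,308.66 × 0.1 = $130.87
State withholding: $1,308.66 × 0.07 = $91.61
Social Security (OASDI): $1,354.55 × 0.06 = $81.27
PFL insurance: $1,354.55 × 0.005 = $6.77
AD&D insurance premium: $16.30
(Employer's $142.26 toward AD&D insurance premium is not withheld from the employee.)
Total deductions = $45.89 + $130.87 + $91.61 + $81.27 + $6.77 + $16.30 = $372.71
Net pay = $1,354.55 − $372.71 = $981.84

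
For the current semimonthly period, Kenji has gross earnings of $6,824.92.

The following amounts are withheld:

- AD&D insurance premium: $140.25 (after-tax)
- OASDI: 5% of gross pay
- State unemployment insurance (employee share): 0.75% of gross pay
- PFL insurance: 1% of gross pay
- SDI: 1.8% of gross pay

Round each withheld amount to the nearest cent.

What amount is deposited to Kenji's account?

OASDI: $6,824.92 × 0.05 = $341.25
PFL insurance: $6,824.92 × 0.01 = $68.25
SDI: $6,824.92 × 0.018 = $122.85
State unemployment insurance (employee share): $6,824.92 × 0.0075 = $51.19
AD&D insurance premium: $140.25
Total deductions = $341.25 + $68.25 + $122.85 + $51.19 + $140.25 = $723.79
Net pay = $6,824.92 − $723.79 = $6,101.13

$6,101.13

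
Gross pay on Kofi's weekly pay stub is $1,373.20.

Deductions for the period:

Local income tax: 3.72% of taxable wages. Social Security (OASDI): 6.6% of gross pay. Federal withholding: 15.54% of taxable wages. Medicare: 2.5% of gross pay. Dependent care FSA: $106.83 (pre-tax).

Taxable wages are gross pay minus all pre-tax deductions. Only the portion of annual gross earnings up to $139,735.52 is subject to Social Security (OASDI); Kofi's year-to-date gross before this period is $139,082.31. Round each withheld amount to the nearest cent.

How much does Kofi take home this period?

Dependent care FSA: $106.83
Taxable wages = $1,373.20 − $106.83 = $1,266.37
Federal withholding: $1,266.37 × 0.1554 = $196.79
Local income tax: $1,266.37 × 0.0372 = $47.11
Social Security (OASDI): only $139,735.52 − $139,082.31 = $653.21 of this check is subject → $653.21 × 0.066 = $43.11
Medicare: $1,373.20 × 0.025 = $34.33
Total deductions = $106.83 + $196.79 + $47.11 + $43.11 + $34.33 = $428.17
Net pay = $1,373.20 − $428.17 = $945.03

$945.03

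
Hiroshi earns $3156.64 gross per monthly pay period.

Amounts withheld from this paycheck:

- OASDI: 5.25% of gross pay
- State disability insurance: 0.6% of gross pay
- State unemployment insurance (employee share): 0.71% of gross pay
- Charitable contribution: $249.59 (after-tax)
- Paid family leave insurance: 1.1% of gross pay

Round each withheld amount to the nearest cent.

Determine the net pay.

$2665.26

Paid family leave insurance: $3156.64 × 0.011 = $34.72
State disability insurance: $3156.64 × 0.006 = $18.94
OASDI: $3156.64 × 0.0525 = $165.72
State unemployment insurance (employee share): $3156.64 × 0.0071 = $22.41
Charitable contribution: $249.59
Total deductions = $34.72 + $18.94 + $165.72 + $22.41 + $249.59 = $491.38
Net pay = $3156.64 − $491.38 = $2665.26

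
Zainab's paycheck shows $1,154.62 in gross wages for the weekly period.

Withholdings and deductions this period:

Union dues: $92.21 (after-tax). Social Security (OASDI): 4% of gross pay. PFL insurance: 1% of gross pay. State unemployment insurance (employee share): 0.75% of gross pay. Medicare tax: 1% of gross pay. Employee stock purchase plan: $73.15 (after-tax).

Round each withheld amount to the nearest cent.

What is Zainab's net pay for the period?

State unemployment insurance (employee share): $1,154.62 × 0.0075 = $8.66
Medicare tax: $1,154.62 × 0.01 = $11.55
PFL insurance: $1,154.62 × 0.01 = $11.55
Social Security (OASDI): $1,154.62 × 0.04 = $46.18
Union dues: $92.21
Employee stock purchase plan: $73.15
Total deductions = $8.66 + $11.55 + $11.55 + $46.18 + $92.21 + $73.15 = $243.30
Net pay = $1,154.62 − $243.30 = $911.32

$911.32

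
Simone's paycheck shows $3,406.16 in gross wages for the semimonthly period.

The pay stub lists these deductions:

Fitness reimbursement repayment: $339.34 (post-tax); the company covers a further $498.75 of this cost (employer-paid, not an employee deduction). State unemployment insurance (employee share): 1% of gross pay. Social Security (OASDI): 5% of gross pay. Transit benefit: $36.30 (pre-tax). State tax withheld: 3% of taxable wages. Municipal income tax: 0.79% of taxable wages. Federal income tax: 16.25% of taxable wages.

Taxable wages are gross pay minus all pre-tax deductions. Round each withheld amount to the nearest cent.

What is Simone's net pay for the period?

$2,150.83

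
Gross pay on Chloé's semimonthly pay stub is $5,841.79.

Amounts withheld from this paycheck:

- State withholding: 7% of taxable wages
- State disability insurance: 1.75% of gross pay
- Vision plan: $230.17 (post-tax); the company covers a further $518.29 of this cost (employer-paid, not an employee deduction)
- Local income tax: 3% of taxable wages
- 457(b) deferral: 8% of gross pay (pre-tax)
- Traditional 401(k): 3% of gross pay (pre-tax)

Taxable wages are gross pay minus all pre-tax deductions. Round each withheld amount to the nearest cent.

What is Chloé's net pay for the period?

$4,346.88

Traditional 401(k): $5,841.79 × 0.03 = $175.25
457(b) deferral: $5,841.79 × 0.08 = $467.34
Pre-tax total = $175.25 + $467.34 = $642.59
Taxable wages = $5,841.79 − $642.59 = $5,199.20
State withholding: $5,199.20 × 0.07 = $363.94
Local income tax: $5,199.20 × 0.03 = $155.98
State disability insurance: $5,841.79 × 0.0175 = $102.23
Vision plan: $230.17
(Employer's $518.29 toward vision plan is not withheld from the employee.)
Total deductions = $175.25 + $467.34 + $363.94 + $155.98 + $102.23 + $230.17 = $1,494.91
Net pay = $5,841.79 − $1,494.91 = $4,346.88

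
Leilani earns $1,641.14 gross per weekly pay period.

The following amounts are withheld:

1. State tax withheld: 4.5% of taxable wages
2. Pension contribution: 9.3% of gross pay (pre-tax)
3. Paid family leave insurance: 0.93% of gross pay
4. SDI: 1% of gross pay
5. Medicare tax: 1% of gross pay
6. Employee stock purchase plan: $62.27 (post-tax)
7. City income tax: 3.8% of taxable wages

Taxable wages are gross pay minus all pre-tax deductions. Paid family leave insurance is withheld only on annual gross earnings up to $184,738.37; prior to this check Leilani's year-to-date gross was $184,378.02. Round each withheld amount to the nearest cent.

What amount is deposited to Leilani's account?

$1,266.53

Pension contribution: $1,641.14 × 0.093 = $152.63
Taxable wages = $1,641.14 − $152.63 = $1,488.51
State tax withheld: $1,488.51 × 0.045 = $66.98
City income tax: $1,488.51 × 0.038 = $56.56
Medicare tax: $1,641.14 × 0.01 = $16.41
Paid family leave insurance: only $184,738.37 − $184,378.02 = $360.35 of this check is subject → $360.35 × 0.0093 = $3.35
SDI: $1,641.14 × 0.01 = $16.41
Employee stock purchase plan: $62.27
Total deductions = $152.63 + $66.98 + $56.56 + $16.41 + $3.35 + $16.41 + $62.27 = $374.61
Net pay = $1,641.14 − $374.61 = $1,266.53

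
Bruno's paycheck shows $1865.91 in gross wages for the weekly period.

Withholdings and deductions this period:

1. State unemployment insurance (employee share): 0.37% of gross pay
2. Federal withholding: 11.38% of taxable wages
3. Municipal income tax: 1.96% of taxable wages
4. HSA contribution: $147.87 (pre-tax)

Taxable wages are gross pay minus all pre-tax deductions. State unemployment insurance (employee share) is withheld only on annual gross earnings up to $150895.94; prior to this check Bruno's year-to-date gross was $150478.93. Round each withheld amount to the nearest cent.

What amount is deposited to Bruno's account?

HSA contribution: $147.87
Taxable wages = $1865.91 − $147.87 = $1718.04
Municipal income tax: $1718.04 × 0.0196 = $33.67
Federal withholding: $1718.04 × 0.1138 = $195.51
State unemployment insurance (employee share): only $150895.94 − $150478.93 = $417.01 of this check is subject → $417.01 × 0.0037 = $1.54
Total deductions = $147.87 + $33.67 + $195.51 + $1.54 = $378.59
Net pay = $1865.91 − $378.59 = $1487.32

$1487.32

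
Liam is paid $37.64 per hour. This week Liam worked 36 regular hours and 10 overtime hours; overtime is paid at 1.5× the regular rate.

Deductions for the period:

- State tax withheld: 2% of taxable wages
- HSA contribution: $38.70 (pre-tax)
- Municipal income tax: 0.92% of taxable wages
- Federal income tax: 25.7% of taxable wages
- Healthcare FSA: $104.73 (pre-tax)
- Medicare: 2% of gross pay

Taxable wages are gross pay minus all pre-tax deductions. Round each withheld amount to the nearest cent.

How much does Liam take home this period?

$1,229.47

Regular pay: 36 × $37.64 = $1,355.04
Overtime pay: 10 × $37.64 × 1.5 = $564.60
Gross pay = $1,355.04 + $564.60 = $1,919.64
HSA contribution: $38.70
Healthcare FSA: $104.73
Pre-tax total = $38.70 + $104.73 = $143.43
Taxable wages = $1,919.64 − $143.43 = $1,776.21
Municipal income tax: $1,776.21 × 0.0092 = $16.34
Federal income tax: $1,776.21 × 0.257 = $456.49
State tax withheld: $1,776.21 × 0.02 = $35.52
Medicare: $1,919.64 × 0.02 = $38.39
Total deductions = $38.70 + $104.73 + $16.34 + $456.49 + $35.52 + $38.39 = $690.17
Net pay = $1,919.64 − $690.17 = $1,229.47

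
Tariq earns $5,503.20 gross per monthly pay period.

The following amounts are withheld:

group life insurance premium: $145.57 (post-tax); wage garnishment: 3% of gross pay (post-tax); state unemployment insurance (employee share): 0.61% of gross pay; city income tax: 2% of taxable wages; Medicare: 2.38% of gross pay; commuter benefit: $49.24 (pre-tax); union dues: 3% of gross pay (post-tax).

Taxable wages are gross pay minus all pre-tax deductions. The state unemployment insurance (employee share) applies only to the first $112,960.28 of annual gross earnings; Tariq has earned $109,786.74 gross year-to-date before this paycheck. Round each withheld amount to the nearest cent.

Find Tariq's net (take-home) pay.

$4,718.77

Commuter benefit: $49.24
Taxable wages = $5,503.20 − $49.24 = $5,453.96
City income tax: $5,453.96 × 0.02 = $109.08
Medicare: $5,503.20 × 0.0238 = $130.98
State unemployment insurance (employee share): only $112,960.28 − $109,786.74 = $3,173.54 of this check is subject → $3,173.54 × 0.0061 = $19.36
Union dues: $5,503.20 × 0.03 = $165.10
Wage garnishment: $5,503.20 × 0.03 = $165.10
Group life insurance premium: $145.57
Total deductions = $49.24 + $109.08 + $130.98 + $19.36 + $165.10 + $165.10 + $145.57 = $784.43
Net pay = $5,503.20 − $784.43 = $4,718.77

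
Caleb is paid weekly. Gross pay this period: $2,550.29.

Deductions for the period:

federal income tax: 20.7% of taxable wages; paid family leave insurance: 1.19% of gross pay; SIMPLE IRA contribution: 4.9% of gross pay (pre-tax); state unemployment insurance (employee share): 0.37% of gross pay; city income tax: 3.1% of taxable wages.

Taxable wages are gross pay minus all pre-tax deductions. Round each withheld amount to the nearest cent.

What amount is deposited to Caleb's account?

SIMPLE IRA contribution: $2,550.29 × 0.049 = $124.96
Taxable wages = $2,550.29 − $124.96 = $2,425.33
Federal income tax: $2,425.33 × 0.207 = $502.04
City income tax: $2,425.33 × 0.031 = $75.19
State unemployment insurance (employee share): $2,550.29 × 0.0037 = $9.44
Paid family leave insurance: $2,550.29 × 0.0119 = $30.35
Total deductions = $124.96 + $502.04 + $75.19 + $9.44 + $30.35 = $741.98
Net pay = $2,550.29 − $741.98 = $1,808.31

$1,808.31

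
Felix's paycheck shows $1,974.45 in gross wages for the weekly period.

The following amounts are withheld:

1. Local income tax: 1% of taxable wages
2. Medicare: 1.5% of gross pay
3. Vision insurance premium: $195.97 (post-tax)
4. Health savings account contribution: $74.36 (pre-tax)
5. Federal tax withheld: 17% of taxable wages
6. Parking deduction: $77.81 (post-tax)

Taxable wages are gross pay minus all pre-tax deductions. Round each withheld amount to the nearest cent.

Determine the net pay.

Health savings account contribution: $74.36
Taxable wages = $1,974.45 − $74.36 = $1,900.09
Federal tax withheld: $1,900.09 × 0.17 = $323.02
Local income tax: $1,900.09 × 0.01 = $19.00
Medicare: $1,974.45 × 0.015 = $29.62
Vision insurance premium: $195.97
Parking deduction: $77.81
Total deductions = $74.36 + $323.02 + $19.00 + $29.62 + $195.97 + $77.81 = $719.78
Net pay = $1,974.45 − $719.78 = $1,254.67

$1,254.67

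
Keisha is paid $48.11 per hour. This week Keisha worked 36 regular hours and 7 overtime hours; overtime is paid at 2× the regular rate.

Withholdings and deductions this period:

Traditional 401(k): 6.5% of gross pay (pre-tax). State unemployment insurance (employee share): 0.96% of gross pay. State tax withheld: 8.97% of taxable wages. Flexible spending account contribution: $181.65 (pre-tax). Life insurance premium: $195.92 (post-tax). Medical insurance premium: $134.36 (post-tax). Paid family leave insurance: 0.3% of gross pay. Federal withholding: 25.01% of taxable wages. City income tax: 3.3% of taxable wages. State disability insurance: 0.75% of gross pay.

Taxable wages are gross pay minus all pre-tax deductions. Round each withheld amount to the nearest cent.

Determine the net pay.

Regular pay: 36 × $48.11 = $1731.96
Overtime pay: 7 × $48.11 × 2 = $673.54
Gross pay = $1731.96 + $673.54 = $2405.50
Flexible spending account contribution: $181.65
Traditional 401(k): $2405.50 × 0.065 = $156.36
Pre-tax total = $181.65 + $156.36 = $338.01
Taxable wages = $2405.50 − $338.01 = $2067.49
Federal withholding: $2067.49 × 0.2501 = $517.08
City income tax: $2067.49 × 0.033 = $68.23
State tax withheld: $2067.49 × 0.0897 = $185.45
State disability insurance: $2405.50 × 0.0075 = $18.04
State unemployment insurance (employee share): $2405.50 × 0.0096 = $23.09
Paid family leave insurance: $2405.50 × 0.003 = $7.22
Life insurance premium: $195.92
Medical insurance premium: $134.36
Total deductions = $181.65 + $156.36 + $517.08 + $68.23 + $185.45 + $18.04 + $23.09 + $7.22 + $195.92 + $134.36 = $1487.40
Net pay = $2405.50 − $1487.40 = $918.10

$918.10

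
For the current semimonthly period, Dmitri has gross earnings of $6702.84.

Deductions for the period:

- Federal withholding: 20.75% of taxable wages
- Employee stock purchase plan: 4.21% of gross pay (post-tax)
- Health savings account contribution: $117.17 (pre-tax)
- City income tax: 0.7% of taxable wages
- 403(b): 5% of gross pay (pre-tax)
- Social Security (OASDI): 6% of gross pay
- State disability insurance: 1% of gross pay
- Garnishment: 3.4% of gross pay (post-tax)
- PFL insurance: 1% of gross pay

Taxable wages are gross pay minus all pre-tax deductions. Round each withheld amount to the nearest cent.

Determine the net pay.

403(b): $6702.84 × 0.05 = $335.14
Health savings account contribution: $117.17
Pre-tax total = $335.14 + $117.17 = $452.31
Taxable wages = $6702.84 − $452.31 = $6250.53
Federal withholding: $6250.53 × 0.2075 = $1296.98
City income tax: $6250.53 × 0.007 = $43.75
Social Security (OASDI): $6702.84 × 0.06 = $402.17
State disability insurance: $6702.84 × 0.01 = $67.03
PFL insurance: $6702.84 × 0.01 = $67.03
Employee stock purchase plan: $6702.84 × 0.0421 = $282.19
Garnishment: $6702.84 × 0.034 = $227.90
Total deductions = $335.14 + $117.17 + $1296.98 + $43.75 + $402.17 + $67.03 + $67.03 + $282.19 + $227.90 = $2839.36
Net pay = $6702.84 − $2839.36 = $3863.48

$3863.48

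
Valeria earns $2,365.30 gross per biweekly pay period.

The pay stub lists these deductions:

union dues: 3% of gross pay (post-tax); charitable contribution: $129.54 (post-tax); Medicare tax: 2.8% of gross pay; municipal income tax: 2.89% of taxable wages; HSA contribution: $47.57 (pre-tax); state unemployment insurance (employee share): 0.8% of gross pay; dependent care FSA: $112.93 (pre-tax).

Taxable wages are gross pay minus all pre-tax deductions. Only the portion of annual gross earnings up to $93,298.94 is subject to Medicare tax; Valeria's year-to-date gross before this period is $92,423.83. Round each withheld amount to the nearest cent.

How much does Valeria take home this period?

$1,897.16

Dependent care FSA: $112.93
HSA contribution: $47.57
Pre-tax total = $112.93 + $47.57 = $160.50
Taxable wages = $2,365.30 − $160.50 = $2,204.80
Municipal income tax: $2,204.80 × 0.0289 = $63.72
State unemployment insurance (employee share): $2,365.30 × 0.008 = $18.92
Medicare tax: only $93,298.94 − $92,423.83 = $875.11 of this check is subject → $875.11 × 0.028 = $24.50
Union dues: $2,365.30 × 0.03 = $70.96
Charitable contribution: $129.54
Total deductions = $112.93 + $47.57 + $63.72 + $18.92 + $24.50 + $70.96 + $129.54 = $468.14
Net pay = $2,365.30 − $468.14 = $1,897.16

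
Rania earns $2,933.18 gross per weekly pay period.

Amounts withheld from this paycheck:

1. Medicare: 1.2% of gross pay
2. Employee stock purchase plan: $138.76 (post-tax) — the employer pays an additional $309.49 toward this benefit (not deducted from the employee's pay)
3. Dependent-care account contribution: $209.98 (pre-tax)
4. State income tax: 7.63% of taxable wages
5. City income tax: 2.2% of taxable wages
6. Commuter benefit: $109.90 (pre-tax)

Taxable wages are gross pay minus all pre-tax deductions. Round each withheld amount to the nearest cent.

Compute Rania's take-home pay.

Dependent-care account contribution: $209.98
Commuter benefit: $109.90
Pre-tax total = $209.98 + $109.90 = $319.88
Taxable wages = $2,933.18 − $319.88 = $2,613.30
State income tax: $2,613.30 × 0.0763 = $199.39
City income tax: $2,613.30 × 0.022 = $57.49
Medicare: $2,933.18 × 0.012 = $35.20
Employee stock purchase plan: $138.76
(Employer's $309.49 toward employee stock purchase plan is not withheld from the employee.)
Total deductions = $209.98 + $109.90 + $199.39 + $57.49 + $35.20 + $138.76 = $750.72
Net pay = $2,933.18 − $750.72 = $2,182.46

$2,182.46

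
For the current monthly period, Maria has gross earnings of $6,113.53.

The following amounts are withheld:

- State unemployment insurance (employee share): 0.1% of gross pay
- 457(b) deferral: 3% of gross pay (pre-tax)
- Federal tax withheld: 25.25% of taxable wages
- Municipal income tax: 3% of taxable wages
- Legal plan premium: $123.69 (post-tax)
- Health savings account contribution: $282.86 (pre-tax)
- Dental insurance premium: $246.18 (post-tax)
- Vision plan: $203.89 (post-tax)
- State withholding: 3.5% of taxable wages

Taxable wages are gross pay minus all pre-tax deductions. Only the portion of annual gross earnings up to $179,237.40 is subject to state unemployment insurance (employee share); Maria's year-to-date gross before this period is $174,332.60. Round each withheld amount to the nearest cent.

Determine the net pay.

$3,275.60

Health savings account contribution: $282.86
457(b) deferral: $6,113.53 × 0.03 = $183.41
Pre-tax total = $282.86 + $183.41 = $466.27
Taxable wages = $6,113.53 − $466.27 = $5,647.26
Municipal income tax: $5,647.26 × 0.03 = $169.42
Federal tax withheld: $5,647.26 × 0.2525 = $1,425.93
State withholding: $5,647.26 × 0.035 = $197.65
State unemployment insurance (employee share): only $179,237.40 − $174,332.60 = $4,904.80 of this check is subject → $4,904.80 × 0.001 = $4.90
Vision plan: $203.89
Dental insurance premium: $246.18
Legal plan premium: $123.69
Total deductions = $282.86 + $183.41 + $169.42 + $1,425.93 + $197.65 + $4.90 + $203.89 + $246.18 + $123.69 = $2,837.93
Net pay = $6,113.53 − $2,837.93 = $3,275.60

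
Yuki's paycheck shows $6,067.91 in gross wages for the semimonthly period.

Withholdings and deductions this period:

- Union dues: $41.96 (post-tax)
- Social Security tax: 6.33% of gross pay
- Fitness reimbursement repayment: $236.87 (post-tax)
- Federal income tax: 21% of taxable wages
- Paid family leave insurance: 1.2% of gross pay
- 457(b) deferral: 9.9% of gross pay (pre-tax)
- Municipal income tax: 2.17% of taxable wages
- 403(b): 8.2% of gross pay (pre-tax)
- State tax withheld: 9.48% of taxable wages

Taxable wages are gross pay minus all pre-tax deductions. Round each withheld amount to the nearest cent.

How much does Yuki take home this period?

$2,611.30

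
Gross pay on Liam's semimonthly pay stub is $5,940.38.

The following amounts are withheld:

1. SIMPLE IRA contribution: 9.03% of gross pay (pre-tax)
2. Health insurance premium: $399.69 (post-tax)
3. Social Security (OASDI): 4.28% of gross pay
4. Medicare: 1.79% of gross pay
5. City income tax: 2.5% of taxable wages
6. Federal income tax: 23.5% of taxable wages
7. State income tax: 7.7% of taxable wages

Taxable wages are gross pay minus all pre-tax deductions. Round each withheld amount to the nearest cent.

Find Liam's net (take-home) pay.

$2,822.56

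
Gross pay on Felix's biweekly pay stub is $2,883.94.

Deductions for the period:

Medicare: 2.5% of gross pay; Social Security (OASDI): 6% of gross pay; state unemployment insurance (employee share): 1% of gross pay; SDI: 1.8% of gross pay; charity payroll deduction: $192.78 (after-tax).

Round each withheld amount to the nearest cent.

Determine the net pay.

SDI: $2,883.94 × 0.018 = $51.91
Social Security (OASDI): $2,883.94 × 0.06 = $173.04
State unemployment insurance (employee share): $2,883.94 × 0.01 = $28.84
Medicare: $2,883.94 × 0.025 = $72.10
Charity payroll deduction: $192.78
Total deductions = $51.91 + $173.04 + $28.84 + $72.10 + $192.78 = $518.67
Net pay = $2,883.94 − $518.67 = $2,365.27

$2,365.27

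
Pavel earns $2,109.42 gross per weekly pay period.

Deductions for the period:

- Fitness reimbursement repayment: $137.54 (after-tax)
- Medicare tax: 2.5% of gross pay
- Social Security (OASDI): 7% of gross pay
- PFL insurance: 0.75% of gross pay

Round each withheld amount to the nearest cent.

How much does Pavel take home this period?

$1,755.66

Medicare tax: $2,109.42 × 0.025 = $52.74
PFL insurance: $2,109.42 × 0.0075 = $15.82
Social Security (OASDI): $2,109.42 × 0.07 = $147.66
Fitness reimbursement repayment: $137.54
Total deductions = $52.74 + $15.82 + $147.66 + $137.54 = $353.76
Net pay = $2,109.42 − $353.76 = $1,755.66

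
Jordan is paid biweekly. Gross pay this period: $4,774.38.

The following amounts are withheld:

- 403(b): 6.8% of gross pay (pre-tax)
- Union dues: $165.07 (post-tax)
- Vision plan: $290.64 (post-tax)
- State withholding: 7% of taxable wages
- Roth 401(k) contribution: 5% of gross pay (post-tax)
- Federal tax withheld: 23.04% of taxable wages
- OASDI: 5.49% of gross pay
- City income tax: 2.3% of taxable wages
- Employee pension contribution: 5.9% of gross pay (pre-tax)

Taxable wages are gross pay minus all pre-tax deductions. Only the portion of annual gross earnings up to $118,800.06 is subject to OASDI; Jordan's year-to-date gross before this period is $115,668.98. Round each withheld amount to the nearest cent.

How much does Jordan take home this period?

Employee pension contribution: $4,774.38 × 0.059 = $281.69
403(b): $4,774.38 × 0.068 = $324.66
Pre-tax total = $281.69 + $324.66 = $606.35
Taxable wages = $4,774.38 − $606.35 = $4,168.03
Federal tax withheld: $4,168.03 × 0.2304 = $960.31
City income tax: $4,168.03 × 0.023 = $95.86
State withholding: $4,168.03 × 0.07 = $291.76
OASDI: only $118,800.06 − $115,668.98 = $3,131.08 of this check is subject → $3,131.08 × 0.0549 = $171.90
Vision plan: $290.64
Roth 401(k) contribution: $4,774.38 × 0.05 = $238.72
Union dues: $165.07
Total deductions = $281.69 + $324.66 + $960.31 + $95.86 + $291.76 + $171.90 + $290.64 + $238.72 + $165.07 = $2,820.61
Net pay = $4,774.38 − $2,820.61 = $1,953.77

$1,953.77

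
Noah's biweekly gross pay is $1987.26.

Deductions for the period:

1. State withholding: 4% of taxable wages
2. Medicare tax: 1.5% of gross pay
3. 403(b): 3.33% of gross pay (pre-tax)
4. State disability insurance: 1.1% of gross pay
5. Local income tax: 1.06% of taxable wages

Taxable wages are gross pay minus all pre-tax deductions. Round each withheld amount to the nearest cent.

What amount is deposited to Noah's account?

403(b): $1987.26 × 0.0333 = $66.18
Taxable wages = $1987.26 − $66.18 = $1921.08
State withholding: $1921.08 × 0.04 = $76.84
Local income tax: $1921.08 × 0.0106 = $20.36
Medicare tax: $1987.26 × 0.015 = $29.81
State disability insurance: $1987.26 × 0.011 = $21.86
Total deductions = $66.18 + $76.84 + $20.36 + $29.81 + $21.86 = $215.05
Net pay = $1987.26 − $215.05 = $1772.21

$1772.21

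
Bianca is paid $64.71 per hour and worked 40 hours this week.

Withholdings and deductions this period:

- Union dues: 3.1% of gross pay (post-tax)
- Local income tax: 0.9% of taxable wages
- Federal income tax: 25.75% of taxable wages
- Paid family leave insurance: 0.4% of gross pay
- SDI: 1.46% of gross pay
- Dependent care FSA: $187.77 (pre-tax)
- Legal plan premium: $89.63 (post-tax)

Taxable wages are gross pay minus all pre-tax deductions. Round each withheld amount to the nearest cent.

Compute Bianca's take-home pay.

Gross pay: 40 × $64.71 = $2588.40
Dependent care FSA: $187.77
Taxable wages = $2588.40 − $187.77 = $2400.63
Local income tax: $2400.63 × 0.009 = $21.61
Federal income tax: $2400.63 × 0.2575 = $618.16
Paid family leave insurance: $2588.40 × 0.004 = $10.35
SDI: $2588.40 × 0.0146 = $37.79
Union dues: $2588.40 × 0.031 = $80.24
Legal plan premium: $89.63
Total deductions = $187.77 + $21.61 + $618.16 + $10.35 + $37.79 + $80.24 + $89.63 = $1045.55
Net pay = $2588.40 − $1045.55 = $1542.85

$1542.85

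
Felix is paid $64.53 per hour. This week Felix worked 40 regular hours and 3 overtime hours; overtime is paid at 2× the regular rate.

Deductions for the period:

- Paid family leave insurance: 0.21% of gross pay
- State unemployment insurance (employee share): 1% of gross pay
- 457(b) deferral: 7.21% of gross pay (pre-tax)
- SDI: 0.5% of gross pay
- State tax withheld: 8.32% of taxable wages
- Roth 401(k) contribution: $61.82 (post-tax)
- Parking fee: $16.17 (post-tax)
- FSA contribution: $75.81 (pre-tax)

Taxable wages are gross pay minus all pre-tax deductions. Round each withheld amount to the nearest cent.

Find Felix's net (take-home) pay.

Regular pay: 40 × $64.53 = $2,581.20
Overtime pay: 3 × $64.53 × 2 = $387.18
Gross pay = $2,581.20 + $387.18 = $2,968.38
457(b) deferral: $2,968.38 × 0.0721 = $214.02
FSA contribution: $75.81
Pre-tax total = $214.02 + $75.81 = $289.83
Taxable wages = $2,968.38 − $289.83 = $2,678.55
State tax withheld: $2,678.55 × 0.0832 = $222.86
SDI: $2,968.38 × 0.005 = $14.84
State unemployment insurance (employee share): $2,968.38 × 0.01 = $29.68
Paid family leave insurance: $2,968.38 × 0.0021 = $6.23
Parking fee: $16.17
Roth 401(k) contribution: $61.82
Total deductions = $214.02 + $75.81 + $222.86 + $14.84 + $29.68 + $6.23 + $16.17 + $61.82 = $641.43
Net pay = $2,968.38 − $641.43 = $2,326.95

$2,326.95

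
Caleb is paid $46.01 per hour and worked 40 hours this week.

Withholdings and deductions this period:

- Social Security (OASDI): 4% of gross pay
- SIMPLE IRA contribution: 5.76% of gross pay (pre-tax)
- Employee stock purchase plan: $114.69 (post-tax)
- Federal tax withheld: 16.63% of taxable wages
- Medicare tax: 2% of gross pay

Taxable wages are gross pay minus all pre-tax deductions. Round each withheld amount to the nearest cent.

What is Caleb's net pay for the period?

$1220.84

Gross pay: 40 × $46.01 = $1840.40
SIMPLE IRA contribution: $1840.40 × 0.0576 = $106.01
Taxable wages = $1840.40 − $106.01 = $1734.39
Federal tax withheld: $1734.39 × 0.1663 = $288.43
Social Security (OASDI): $1840.40 × 0.04 = $73.62
Medicare tax: $1840.40 × 0.02 = $36.81
Employee stock purchase plan: $114.69
Total deductions = $106.01 + $288.43 + $73.62 + $36.81 + $114.69 = $619.56
Net pay = $1840.40 − $619.56 = $1220.84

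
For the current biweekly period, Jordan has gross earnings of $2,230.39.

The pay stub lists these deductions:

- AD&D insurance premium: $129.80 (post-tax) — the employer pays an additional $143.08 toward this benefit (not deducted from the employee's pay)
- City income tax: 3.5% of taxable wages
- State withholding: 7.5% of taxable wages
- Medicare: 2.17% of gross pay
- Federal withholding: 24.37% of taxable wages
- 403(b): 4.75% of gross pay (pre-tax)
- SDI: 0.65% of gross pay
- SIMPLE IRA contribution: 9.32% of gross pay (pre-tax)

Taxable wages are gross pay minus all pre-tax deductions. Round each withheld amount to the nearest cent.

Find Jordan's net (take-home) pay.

$1,045.99

403(b): $2,230.39 × 0.0475 = $105.94
SIMPLE IRA contribution: $2,230.39 × 0.0932 = $207.87
Pre-tax total = $105.94 + $207.87 = $313.81
Taxable wages = $2,230.39 − $313.81 = $1,916.58
Federal withholding: $1,916.58 × 0.2437 = $467.07
City income tax: $1,916.58 × 0.035 = $67.08
State withholding: $1,916.58 × 0.075 = $143.74
Medicare: $2,230.39 × 0.0217 = $48.40
SDI: $2,230.39 × 0.0065 = $14.50
AD&D insurance premium: $129.80
(Employer's $143.08 toward AD&D insurance premium is not withheld from the employee.)
Total deductions = $105.94 + $207.87 + $467.07 + $67.08 + $143.74 + $48.40 + $14.50 + $129.80 = $1,184.40
Net pay = $2,230.39 − $1,184.40 = $1,045.99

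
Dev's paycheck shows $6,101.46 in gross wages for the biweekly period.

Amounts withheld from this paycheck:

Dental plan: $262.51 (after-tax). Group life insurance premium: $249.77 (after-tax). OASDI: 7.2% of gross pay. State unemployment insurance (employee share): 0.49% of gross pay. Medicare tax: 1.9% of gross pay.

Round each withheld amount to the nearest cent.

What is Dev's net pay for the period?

$5,004.04

Medicare tax: $6,101.46 × 0.019 = $115.93
State unemployment insurance (employee share): $6,101.46 × 0.0049 = $29.90
OASDI: $6,101.46 × 0.072 = $439.31
Dental plan: $262.51
Group life insurance premium: $249.77
Total deductions = $115.93 + $29.90 + $439.31 + $262.51 + $249.77 = $1,097.42
Net pay = $6,101.46 − $1,097.42 = $5,004.04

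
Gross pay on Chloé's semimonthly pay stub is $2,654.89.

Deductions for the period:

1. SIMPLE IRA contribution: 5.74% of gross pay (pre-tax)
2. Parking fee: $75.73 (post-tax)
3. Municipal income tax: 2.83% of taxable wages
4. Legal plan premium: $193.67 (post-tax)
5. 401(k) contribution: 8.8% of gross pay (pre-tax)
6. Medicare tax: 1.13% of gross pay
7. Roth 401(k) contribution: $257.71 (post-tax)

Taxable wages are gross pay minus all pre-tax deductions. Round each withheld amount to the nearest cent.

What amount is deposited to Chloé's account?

401(k) contribution: $2,654.89 × 0.088 = $233.63
SIMPLE IRA contribution: $2,654.89 × 0.0574 = $152.39
Pre-tax total = $233.63 + $152.39 = $386.02
Taxable wages = $2,654.89 − $386.02 = $2,268.87
Municipal income tax: $2,268.87 × 0.0283 = $64.21
Medicare tax: $2,654.89 × 0.0113 = $30.00
Parking fee: $75.73
Legal plan premium: $193.67
Roth 401(k) contribution: $257.71
Total deductions = $233.63 + $152.39 + $64.21 + $30.00 + $75.73 + $193.67 + $257.71 = $1,007.34
Net pay = $2,654.89 − $1,007.34 = $1,647.55

$1,647.55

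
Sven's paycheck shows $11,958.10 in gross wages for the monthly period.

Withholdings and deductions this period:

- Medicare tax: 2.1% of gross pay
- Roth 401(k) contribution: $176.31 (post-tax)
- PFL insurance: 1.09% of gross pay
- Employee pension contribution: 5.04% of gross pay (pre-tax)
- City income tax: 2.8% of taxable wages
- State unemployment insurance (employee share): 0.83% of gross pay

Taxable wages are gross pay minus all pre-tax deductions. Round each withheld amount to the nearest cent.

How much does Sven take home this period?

Employee pension contribution: $11,958.10 × 0.0504 = $602.69
Taxable wages = $11,958.10 − $602.69 = $11,355.41
City income tax: $11,355.41 × 0.028 = $317.95
State unemployment insurance (employee share): $11,958.10 × 0.0083 = $99.25
PFL insurance: $11,958.10 × 0.0109 = $130.34
Medicare tax: $11,958.10 × 0.021 = $251.12
Roth 401(k) contribution: $176.31
Total deductions = $602.69 + $317.95 + $99.25 + $130.34 + $251.12 + $176.31 = $1,577.66
Net pay = $11,958.10 − $1,577.66 = $10,380.44

$10,380.44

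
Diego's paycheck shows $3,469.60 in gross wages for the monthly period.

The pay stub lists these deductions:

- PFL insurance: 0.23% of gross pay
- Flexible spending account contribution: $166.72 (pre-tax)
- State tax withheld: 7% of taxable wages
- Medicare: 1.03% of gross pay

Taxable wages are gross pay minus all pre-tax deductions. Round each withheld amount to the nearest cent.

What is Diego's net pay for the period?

$3,027.96

Flexible spending account contribution: $166.72
Taxable wages = $3,469.60 − $166.72 = $3,302.88
State tax withheld: $3,302.88 × 0.07 = $231.20
PFL insurance: $3,469.60 × 0.0023 = $7.98
Medicare: $3,469.60 × 0.0103 = $35.74
Total deductions = $166.72 + $231.20 + $7.98 + $35.74 = $441.64
Net pay = $3,469.60 − $441.64 = $3,027.96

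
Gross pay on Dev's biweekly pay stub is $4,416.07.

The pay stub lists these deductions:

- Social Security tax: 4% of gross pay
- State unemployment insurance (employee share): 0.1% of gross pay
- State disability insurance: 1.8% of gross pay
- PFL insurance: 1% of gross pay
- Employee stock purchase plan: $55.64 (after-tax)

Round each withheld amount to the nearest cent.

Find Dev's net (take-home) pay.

$4,055.72

State disability insurance: $4,416.07 × 0.018 = $79.49
PFL insurance: $4,416.07 × 0.01 = $44.16
State unemployment insurance (employee share): $4,416.07 × 0.001 = $4.42
Social Security tax: $4,416.07 × 0.04 = $176.64
Employee stock purchase plan: $55.64
Total deductions = $79.49 + $44.16 + $4.42 + $176.64 + $55.64 = $360.35
Net pay = $4,416.07 − $360.35 = $4,055.72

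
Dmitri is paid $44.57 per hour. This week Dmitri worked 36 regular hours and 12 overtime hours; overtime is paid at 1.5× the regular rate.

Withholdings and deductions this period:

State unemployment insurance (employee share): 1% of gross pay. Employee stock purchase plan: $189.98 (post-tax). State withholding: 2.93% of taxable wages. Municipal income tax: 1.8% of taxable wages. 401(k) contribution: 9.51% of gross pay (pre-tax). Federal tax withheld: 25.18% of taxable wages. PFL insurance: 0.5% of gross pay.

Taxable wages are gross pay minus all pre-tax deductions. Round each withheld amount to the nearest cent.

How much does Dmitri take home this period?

Regular pay: 36 × $44.57 = $1604.52
Overtime pay: 12 × $44.57 × 1.5 = $802.26
Gross pay = $1604.52 + $802.26 = $2406.78
401(k) contribution: $2406.78 × 0.0951 = $228.88
Taxable wages = $2406.78 − $228.88 = $2177.90
State withholding: $2177.90 × 0.0293 = $63.81
Municipal income tax: $2177.90 × 0.018 = $39.20
Federal tax withheld: $2177.90 × 0.2518 = $548.40
State unemployment insurance (employee share): $2406.78 × 0.01 = $24.07
PFL insurance: $2406.78 × 0.005 = $12.03
Employee stock purchase plan: $189.98
Total deductions = $228.88 + $63.81 + $39.20 + $548.40 + $24.07 + $12.03 + $189.98 = $1106.37
Net pay = $2406.78 − $1106.37 = $1300.41

$1300.41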